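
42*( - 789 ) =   -  33138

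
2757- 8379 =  - 5622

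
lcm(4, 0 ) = 0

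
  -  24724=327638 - 352362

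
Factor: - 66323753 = - 66323753^1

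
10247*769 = 7879943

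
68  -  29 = 39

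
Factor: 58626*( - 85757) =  -5027589882  =  -  2^1*3^2*7^1*3257^1*  12251^1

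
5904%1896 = 216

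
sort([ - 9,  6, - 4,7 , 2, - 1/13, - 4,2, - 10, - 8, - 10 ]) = [ - 10,  -  10, - 9, - 8,-4, - 4, - 1/13, 2,2, 6,  7] 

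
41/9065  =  41/9065= 0.00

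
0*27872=0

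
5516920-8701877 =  - 3184957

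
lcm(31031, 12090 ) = 930930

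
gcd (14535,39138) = 3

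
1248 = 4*312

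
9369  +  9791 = 19160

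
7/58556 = 7/58556 = 0.00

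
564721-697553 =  -132832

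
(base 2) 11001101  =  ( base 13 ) 12a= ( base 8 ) 315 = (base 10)205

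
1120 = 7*160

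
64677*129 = 8343333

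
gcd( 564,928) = 4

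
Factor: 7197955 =5^1*563^1*2557^1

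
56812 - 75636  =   - 18824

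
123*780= 95940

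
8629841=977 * 8833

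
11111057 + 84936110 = 96047167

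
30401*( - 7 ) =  - 212807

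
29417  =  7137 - -22280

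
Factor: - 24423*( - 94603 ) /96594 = 2^(  -  1)*7^1 * 17^( - 1) * 947^( - 1 )*1163^1*94603^1= 770163023/32198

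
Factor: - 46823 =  -7^1* 6689^1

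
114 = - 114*( - 1) 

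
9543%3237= 3069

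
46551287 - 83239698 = -36688411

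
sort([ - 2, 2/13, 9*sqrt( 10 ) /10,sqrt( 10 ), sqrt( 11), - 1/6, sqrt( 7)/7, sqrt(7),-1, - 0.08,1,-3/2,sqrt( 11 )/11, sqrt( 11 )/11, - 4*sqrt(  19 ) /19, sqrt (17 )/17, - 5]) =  [ - 5, - 2, -3/2, - 1, - 4 * sqrt( 19)/19, - 1/6, -0.08, 2/13, sqrt( 17 )/17, sqrt( 11 )/11, sqrt( 11 )/11, sqrt( 7) /7, 1, sqrt( 7 ),9 * sqrt( 10 ) /10, sqrt(10),sqrt(11)]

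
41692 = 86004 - 44312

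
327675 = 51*6425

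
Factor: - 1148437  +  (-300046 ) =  - 419^1*3457^1 = - 1448483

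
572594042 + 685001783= 1257595825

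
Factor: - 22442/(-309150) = 49/675 = 3^(-3)*5^( - 2 )*7^2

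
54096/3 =18032 = 18032.00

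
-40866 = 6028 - 46894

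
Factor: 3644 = 2^2*911^1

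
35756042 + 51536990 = 87293032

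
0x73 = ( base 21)5a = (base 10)115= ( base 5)430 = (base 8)163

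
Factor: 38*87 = 2^1*3^1 * 19^1* 29^1= 3306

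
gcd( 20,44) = 4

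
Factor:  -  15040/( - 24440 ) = 2^3*13^( - 1 ) = 8/13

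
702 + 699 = 1401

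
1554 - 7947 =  - 6393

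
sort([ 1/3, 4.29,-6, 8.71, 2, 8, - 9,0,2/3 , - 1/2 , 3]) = [ - 9, - 6, - 1/2, 0,1/3, 2/3, 2, 3, 4.29, 8, 8.71 ]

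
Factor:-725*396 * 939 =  - 269586900= - 2^2*3^3*5^2*11^1 * 29^1*313^1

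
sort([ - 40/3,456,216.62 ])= [ - 40/3,216.62, 456]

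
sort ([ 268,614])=[ 268,  614 ] 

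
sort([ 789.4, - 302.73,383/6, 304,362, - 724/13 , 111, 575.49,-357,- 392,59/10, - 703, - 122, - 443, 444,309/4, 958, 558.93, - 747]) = [ - 747,- 703,-443,-392,-357,-302.73 , - 122,- 724/13, 59/10,383/6 , 309/4,111,  304, 362,444 , 558.93, 575.49, 789.4,958]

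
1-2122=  - 2121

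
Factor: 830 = 2^1*5^1*83^1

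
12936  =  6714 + 6222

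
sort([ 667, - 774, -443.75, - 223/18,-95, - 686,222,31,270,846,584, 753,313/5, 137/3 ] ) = [ - 774, - 686 ,-443.75, - 95, - 223/18, 31,137/3,  313/5,222,270, 584,667,753,846]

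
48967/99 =494 + 61/99= 494.62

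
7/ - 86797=-1 + 86790/86797 = - 0.00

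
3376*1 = 3376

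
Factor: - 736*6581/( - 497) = 2^5 * 7^( - 1) * 23^1 *71^( -1)*6581^1 = 4843616/497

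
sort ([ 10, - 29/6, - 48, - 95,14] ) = [ - 95,-48, - 29/6,10,14 ] 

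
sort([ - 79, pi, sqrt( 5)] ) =[-79,sqrt( 5),pi]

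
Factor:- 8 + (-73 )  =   - 3^4  =  - 81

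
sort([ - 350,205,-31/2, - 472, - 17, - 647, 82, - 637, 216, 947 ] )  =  [ - 647, - 637, -472, - 350 , - 17,-31/2,  82 , 205,216, 947 ]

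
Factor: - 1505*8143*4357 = -5^1*7^1 * 17^1*43^1*479^1*4357^1 = -  53395971755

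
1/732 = 1/732 = 0.00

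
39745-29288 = 10457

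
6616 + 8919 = 15535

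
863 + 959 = 1822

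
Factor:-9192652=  - 2^2*7^1*29^1*11321^1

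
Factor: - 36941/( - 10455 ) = 3^( - 1)*5^(- 1) * 53^1 = 53/15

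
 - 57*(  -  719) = 40983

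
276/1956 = 23/163 = 0.14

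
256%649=256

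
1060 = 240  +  820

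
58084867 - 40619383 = 17465484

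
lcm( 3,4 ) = 12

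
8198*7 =57386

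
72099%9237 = 7440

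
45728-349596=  - 303868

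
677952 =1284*528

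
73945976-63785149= 10160827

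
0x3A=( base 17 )37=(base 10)58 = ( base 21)2g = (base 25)28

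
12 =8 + 4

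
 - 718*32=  - 22976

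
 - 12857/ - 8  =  1607 + 1/8 = 1607.12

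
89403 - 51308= 38095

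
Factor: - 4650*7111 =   -  2^1*3^1*5^2*13^1*31^1 * 547^1 = - 33066150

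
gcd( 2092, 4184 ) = 2092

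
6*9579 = 57474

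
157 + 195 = 352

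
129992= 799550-669558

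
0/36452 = 0 = 0.00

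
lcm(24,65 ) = 1560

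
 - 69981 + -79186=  - 149167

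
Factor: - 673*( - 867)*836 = 2^2*3^1*11^1*17^2*19^1*673^1 = 487798476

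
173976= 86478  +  87498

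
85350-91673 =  - 6323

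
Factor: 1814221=37^1*49033^1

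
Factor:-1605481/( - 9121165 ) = 5^(-1)*19^1*89^(-1)*103^( - 1)*199^( - 1 )*84499^1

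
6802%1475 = 902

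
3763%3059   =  704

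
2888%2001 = 887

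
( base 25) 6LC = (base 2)1000010111111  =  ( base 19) bgc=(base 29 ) 52O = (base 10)4287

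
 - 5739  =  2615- 8354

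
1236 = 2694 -1458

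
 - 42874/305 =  - 141+131/305 = -140.57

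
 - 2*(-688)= 1376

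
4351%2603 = 1748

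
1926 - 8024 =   -  6098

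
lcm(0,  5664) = 0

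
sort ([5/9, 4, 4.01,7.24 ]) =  [ 5/9,4 , 4.01 , 7.24] 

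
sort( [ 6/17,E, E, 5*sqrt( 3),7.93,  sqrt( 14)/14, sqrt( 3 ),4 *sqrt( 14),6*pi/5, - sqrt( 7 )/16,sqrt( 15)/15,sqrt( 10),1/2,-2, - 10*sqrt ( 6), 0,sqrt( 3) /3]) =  [ - 10*sqrt(6 ), - 2, - sqrt(7)/16,0,sqrt( 15) /15,sqrt( 14) /14,6/17,1/2,sqrt(3 ) /3 , sqrt( 3 ),E,E,sqrt ( 10),6*pi/5,7.93,  5*sqrt( 3),4*sqrt( 14)]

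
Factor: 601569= 3^2*66841^1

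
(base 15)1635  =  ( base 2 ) 1001010100111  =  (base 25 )7G0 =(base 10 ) 4775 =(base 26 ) 71H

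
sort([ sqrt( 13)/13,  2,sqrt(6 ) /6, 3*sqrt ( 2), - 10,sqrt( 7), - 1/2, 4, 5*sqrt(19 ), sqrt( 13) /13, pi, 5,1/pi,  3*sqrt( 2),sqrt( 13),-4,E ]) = [ - 10, - 4, - 1/2, sqrt( 13) /13, sqrt(13)/13 , 1/pi,  sqrt( 6 )/6,  2, sqrt( 7),E, pi,sqrt( 13), 4,3*sqrt( 2),3 * sqrt(2), 5,5*sqrt(19)]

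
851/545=851/545 = 1.56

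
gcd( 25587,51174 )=25587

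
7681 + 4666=12347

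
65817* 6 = 394902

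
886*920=815120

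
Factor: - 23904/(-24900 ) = 2^3*3^1 * 5^(- 2) = 24/25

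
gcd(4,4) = 4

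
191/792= 191/792  =  0.24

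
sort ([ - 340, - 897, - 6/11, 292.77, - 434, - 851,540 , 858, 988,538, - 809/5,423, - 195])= [ - 897, - 851, - 434,-340,-195, - 809/5, - 6/11,292.77, 423, 538, 540,858,988]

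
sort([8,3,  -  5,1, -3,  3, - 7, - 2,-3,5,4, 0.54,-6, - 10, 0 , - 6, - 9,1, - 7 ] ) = [-10,-9 , - 7, - 7,  -  6,  -  6, - 5, - 3,-3,-2, 0,  0.54, 1,1,3,3,4, 5, 8 ] 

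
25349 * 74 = 1875826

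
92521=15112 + 77409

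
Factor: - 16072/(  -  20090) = 4/5 = 2^2 * 5^( - 1 ) 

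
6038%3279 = 2759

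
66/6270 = 1/95 =0.01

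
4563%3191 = 1372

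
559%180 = 19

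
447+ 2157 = 2604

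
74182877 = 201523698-127340821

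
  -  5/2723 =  - 5/2723  =  - 0.00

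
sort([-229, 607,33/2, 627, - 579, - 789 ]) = [ - 789,- 579, - 229, 33/2, 607,627] 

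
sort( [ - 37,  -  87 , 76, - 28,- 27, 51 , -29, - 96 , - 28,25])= [  -  96 ,  -  87,- 37, - 29,  -  28, - 28,-27,25, 51,76 ] 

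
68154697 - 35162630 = 32992067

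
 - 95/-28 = 3 + 11/28= 3.39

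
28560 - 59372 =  - 30812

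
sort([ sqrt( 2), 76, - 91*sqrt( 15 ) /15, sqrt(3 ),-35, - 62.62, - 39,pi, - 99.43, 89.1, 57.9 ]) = [  -  99.43, - 62.62,- 39, - 35, - 91*sqrt( 15) /15 , sqrt( 2 ), sqrt(3),  pi,57.9, 76,89.1]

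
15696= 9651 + 6045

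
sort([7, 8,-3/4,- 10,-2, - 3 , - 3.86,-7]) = [ - 10, - 7, -3.86,-3 , - 2, - 3/4,7, 8]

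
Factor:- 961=  -  31^2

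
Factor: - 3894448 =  - 2^4*243403^1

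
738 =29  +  709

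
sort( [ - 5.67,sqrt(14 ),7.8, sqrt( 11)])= [-5.67,sqrt(11),sqrt( 14), 7.8 ] 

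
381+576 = 957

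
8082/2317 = 8082/2317   =  3.49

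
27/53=27/53  =  0.51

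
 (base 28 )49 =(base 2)1111001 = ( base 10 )121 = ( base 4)1321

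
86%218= 86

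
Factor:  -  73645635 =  - 3^1*5^1*7^1*41^1*17107^1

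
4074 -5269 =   -  1195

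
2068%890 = 288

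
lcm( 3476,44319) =177276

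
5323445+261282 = 5584727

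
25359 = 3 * 8453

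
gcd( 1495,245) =5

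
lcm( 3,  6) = 6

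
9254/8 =4627/4  =  1156.75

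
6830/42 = 162 + 13/21 = 162.62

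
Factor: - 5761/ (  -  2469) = 3^ ( - 1)*7^1 = 7/3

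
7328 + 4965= 12293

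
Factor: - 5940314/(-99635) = 2^1*5^(-1)*19927^( - 1) *2970157^1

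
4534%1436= 226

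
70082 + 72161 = 142243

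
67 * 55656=3728952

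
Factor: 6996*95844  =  2^4*3^2*7^2*11^1*53^1*163^1  =  670524624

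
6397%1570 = 117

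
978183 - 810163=168020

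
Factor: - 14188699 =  - 7^1 * 2026957^1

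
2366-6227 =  - 3861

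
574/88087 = 574/88087 = 0.01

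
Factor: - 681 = -3^1*227^1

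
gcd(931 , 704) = 1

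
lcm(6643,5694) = 39858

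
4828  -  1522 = 3306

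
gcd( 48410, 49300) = 10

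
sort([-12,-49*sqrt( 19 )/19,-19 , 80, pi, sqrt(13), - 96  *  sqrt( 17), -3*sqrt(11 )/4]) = [-96 *sqrt(17 ), - 19, - 12, - 49  *  sqrt (19)/19, - 3*sqrt ( 11 ) /4,pi, sqrt(13 ),80 ] 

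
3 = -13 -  - 16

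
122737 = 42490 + 80247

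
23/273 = 23/273  =  0.08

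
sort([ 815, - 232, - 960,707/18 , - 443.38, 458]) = [ - 960, - 443.38, - 232,707/18,458,815 ]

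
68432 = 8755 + 59677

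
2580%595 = 200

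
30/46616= 15/23308 = 0.00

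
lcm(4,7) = 28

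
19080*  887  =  16923960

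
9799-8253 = 1546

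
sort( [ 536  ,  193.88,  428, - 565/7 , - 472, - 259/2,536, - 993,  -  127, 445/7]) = [ - 993  , - 472, - 259/2, - 127, - 565/7,  445/7,193.88,428,536, 536]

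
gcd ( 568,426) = 142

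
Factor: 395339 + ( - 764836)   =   - 151^1 * 2447^1 = - 369497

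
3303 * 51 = 168453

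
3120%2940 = 180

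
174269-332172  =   - 157903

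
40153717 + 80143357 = 120297074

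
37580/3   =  37580/3 = 12526.67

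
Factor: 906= 2^1*3^1*151^1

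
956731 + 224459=1181190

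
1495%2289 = 1495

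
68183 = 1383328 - 1315145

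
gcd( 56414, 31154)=842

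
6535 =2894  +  3641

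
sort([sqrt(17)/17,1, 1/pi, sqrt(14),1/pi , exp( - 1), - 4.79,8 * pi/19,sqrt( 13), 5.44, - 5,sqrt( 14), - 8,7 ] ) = [ - 8,  -  5, - 4.79, sqrt(17) /17,  1/pi,1/pi, exp( - 1), 1,8*pi/19,sqrt( 13), sqrt( 14 ),sqrt ( 14),5.44, 7]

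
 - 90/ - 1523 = 90/1523=   0.06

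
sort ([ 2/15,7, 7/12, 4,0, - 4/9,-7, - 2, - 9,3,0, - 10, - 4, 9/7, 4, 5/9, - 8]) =[ - 10,-9, - 8, - 7, -4, - 2,-4/9, 0, 0, 2/15, 5/9, 7/12, 9/7,3,4, 4, 7]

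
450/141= 150/47 = 3.19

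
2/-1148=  - 1 +573/574 = - 0.00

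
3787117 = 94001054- 90213937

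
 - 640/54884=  - 1 + 13561/13721=-  0.01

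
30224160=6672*4530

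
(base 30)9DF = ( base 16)2139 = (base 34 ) 7C5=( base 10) 8505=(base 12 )4B09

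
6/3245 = 6/3245=0.00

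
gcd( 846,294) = 6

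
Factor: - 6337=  - 6337^1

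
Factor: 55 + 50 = 105 =3^1 * 5^1 * 7^1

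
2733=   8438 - 5705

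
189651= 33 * 5747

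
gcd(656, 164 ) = 164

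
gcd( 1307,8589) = 1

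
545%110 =105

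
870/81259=870/81259=0.01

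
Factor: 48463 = 48463^1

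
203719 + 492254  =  695973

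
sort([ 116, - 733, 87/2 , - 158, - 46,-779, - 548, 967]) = [ - 779,-733 , - 548, - 158, - 46, 87/2,116, 967]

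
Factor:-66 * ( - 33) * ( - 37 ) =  - 2^1 *3^2 * 11^2 * 37^1 = - 80586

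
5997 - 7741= -1744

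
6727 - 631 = 6096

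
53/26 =53/26 = 2.04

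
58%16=10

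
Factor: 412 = 2^2*103^1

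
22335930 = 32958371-10622441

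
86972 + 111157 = 198129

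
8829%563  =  384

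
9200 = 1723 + 7477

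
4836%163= 109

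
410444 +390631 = 801075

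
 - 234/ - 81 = 26/9=2.89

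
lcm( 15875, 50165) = 1254125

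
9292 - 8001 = 1291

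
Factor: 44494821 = 3^2 * 7^1*706267^1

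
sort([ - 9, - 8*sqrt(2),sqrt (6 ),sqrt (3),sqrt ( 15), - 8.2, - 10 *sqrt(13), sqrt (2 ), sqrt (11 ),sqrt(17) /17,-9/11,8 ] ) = [ -10*sqrt(13) ,  -  8*sqrt(2 ), - 9, - 8.2, - 9/11,sqrt ( 17 ) /17,sqrt( 2),sqrt( 3),sqrt( 6 ),sqrt( 11),  sqrt( 15 ),8]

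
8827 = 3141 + 5686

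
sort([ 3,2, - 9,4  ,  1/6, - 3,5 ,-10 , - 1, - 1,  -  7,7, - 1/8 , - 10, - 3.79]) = [ - 10, - 10, - 9, - 7,-3.79, - 3, - 1, - 1, -1/8,1/6, 2,3,4,5,7]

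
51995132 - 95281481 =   -  43286349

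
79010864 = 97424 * 811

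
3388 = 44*77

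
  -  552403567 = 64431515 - 616835082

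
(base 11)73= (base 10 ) 80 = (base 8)120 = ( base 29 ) 2m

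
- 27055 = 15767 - 42822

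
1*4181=4181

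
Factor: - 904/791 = -8/7 =- 2^3*7^( - 1 )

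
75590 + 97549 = 173139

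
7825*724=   5665300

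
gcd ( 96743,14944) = 1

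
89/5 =17 + 4/5 = 17.80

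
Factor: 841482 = 2^1*3^3*15583^1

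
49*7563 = 370587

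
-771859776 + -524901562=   -1296761338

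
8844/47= 8844/47 =188.17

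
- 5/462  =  -5/462=- 0.01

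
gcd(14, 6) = 2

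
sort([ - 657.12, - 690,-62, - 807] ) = [ - 807,-690, - 657.12, - 62]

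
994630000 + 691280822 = 1685910822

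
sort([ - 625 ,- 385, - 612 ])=[  -  625, - 612 , - 385] 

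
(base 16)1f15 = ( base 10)7957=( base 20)JHH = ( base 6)100501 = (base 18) 16a1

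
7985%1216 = 689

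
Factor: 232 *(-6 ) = -2^4*3^1*29^1=- 1392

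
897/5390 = 897/5390= 0.17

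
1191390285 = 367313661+824076624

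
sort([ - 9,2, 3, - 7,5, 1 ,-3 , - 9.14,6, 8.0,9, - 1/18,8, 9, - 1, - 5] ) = [-9.14, - 9,-7, - 5,-3, - 1, - 1/18,1,2,3,5,6,8.0  ,  8, 9, 9 ] 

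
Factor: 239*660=2^2 * 3^1 * 5^1*11^1*239^1= 157740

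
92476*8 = 739808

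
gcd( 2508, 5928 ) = 228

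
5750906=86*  66871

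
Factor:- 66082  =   - 2^1*19^1*37^1*47^1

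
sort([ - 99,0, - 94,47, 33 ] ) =[ - 99, - 94 , 0,33,47]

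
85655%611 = 115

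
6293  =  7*899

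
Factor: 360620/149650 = 2^1 *5^( - 1 )*13^1*19^1*41^(- 1) = 494/205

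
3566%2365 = 1201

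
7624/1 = 7624 = 7624.00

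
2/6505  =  2/6505 = 0.00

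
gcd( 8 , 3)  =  1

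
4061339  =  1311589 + 2749750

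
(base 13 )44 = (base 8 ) 70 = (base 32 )1o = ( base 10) 56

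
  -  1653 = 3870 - 5523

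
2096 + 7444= 9540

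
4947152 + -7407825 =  - 2460673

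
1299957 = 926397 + 373560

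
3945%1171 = 432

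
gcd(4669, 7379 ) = 1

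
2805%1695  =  1110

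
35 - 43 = - 8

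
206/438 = 103/219 = 0.47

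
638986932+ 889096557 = 1528083489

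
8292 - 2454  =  5838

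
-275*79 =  - 21725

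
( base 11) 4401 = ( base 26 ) 8fb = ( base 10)5809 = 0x16b1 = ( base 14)218D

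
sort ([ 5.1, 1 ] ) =[1, 5.1 ]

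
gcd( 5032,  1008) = 8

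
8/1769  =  8/1769 = 0.00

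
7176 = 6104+1072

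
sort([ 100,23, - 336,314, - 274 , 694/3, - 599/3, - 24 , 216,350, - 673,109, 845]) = [-673,  -  336, - 274,-599/3, - 24,  23,100,  109, 216 , 694/3,  314, 350, 845 ] 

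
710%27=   8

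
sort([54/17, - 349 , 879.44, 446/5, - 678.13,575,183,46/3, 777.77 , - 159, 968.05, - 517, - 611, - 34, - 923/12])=[- 678.13,-611, - 517, - 349, -159,  -  923/12, - 34,54/17,46/3,446/5, 183,575,777.77, 879.44, 968.05]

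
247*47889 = 11828583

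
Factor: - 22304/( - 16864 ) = 41/31 = 31^( - 1) * 41^1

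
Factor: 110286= 2^1 *3^2*11^1*557^1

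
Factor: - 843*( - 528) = 2^4*3^2*11^1 * 281^1 = 445104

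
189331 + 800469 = 989800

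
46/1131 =46/1131=   0.04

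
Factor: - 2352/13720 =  - 2^1*3^1*5^( - 1 )*7^( - 1 ) =-6/35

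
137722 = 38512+99210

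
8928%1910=1288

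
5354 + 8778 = 14132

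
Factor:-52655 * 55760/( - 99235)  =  2^4*5^1*17^1 * 41^1*89^ ( - 1 )*223^( - 1 )*10531^1  =  587208560/19847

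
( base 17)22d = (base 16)271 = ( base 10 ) 625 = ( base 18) 1gd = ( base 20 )1b5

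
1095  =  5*219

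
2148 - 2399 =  - 251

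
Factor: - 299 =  - 13^1*23^1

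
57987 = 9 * 6443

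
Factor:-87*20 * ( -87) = 2^2*3^2*5^1*29^2=151380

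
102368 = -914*( - 112)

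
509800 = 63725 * 8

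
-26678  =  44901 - 71579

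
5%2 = 1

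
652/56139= 652/56139 =0.01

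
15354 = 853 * 18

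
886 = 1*886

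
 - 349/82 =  - 349/82 = -4.26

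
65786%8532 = 6062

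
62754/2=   31377 = 31377.00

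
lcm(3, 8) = 24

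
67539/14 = 67539/14 = 4824.21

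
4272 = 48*89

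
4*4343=17372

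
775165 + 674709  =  1449874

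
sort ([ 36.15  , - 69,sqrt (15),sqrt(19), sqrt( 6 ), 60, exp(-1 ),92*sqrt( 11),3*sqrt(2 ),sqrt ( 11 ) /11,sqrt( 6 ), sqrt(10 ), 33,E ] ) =[ - 69,  sqrt (11)/11,exp( -1),  sqrt( 6),sqrt(6 ) , E, sqrt(10),  sqrt( 15), 3*sqrt( 2 ),sqrt(19 ), 33 , 36.15, 60,92*sqrt ( 11 )]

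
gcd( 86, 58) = 2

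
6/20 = 3/10=0.30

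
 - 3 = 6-9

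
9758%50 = 8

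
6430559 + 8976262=15406821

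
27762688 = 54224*512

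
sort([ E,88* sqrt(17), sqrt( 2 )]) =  [sqrt(2) , E,88*sqrt (17)]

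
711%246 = 219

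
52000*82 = 4264000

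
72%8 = 0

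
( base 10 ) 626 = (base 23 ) 145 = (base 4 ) 21302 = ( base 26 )o2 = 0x272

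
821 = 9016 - 8195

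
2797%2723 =74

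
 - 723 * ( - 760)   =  549480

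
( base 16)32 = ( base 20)2a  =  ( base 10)50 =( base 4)302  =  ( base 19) 2c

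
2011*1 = 2011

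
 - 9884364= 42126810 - 52011174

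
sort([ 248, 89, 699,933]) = [89,  248,699, 933]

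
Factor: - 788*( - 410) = 323080 = 2^3*5^1 * 41^1*197^1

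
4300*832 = 3577600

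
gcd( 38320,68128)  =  16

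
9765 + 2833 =12598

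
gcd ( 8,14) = 2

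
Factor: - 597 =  - 3^1*199^1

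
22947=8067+14880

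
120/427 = 120/427= 0.28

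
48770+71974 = 120744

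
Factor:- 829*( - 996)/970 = 2^1*3^1*5^(  -  1 ) * 83^1*97^(-1)*829^1 = 412842/485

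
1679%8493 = 1679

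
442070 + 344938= 787008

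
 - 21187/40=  - 21187/40 = - 529.67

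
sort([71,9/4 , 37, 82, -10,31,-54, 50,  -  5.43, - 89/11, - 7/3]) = [ - 54, - 10,- 89/11, - 5.43,  -  7/3,9/4 , 31,37, 50, 71,  82 ]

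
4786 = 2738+2048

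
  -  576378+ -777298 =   -  1353676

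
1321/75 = 1321/75= 17.61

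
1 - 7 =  - 6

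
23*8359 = 192257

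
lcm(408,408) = 408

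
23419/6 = 23419/6 = 3903.17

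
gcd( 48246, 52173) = 561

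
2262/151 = 14+148/151 =14.98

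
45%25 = 20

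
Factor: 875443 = 875443^1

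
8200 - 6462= 1738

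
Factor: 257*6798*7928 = 13850897808 = 2^4*3^1*11^1 * 103^1 * 257^1*991^1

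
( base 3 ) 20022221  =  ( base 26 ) 6LD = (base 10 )4615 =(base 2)1001000000111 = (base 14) 1979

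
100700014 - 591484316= - 490784302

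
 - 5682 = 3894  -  9576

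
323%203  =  120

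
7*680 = 4760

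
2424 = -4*( - 606) 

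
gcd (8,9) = 1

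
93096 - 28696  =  64400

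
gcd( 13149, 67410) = 9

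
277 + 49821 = 50098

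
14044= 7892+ 6152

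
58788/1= 58788=58788.00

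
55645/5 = 11129 = 11129.00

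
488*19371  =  9453048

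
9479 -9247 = 232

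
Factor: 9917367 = 3^1*41^1*80629^1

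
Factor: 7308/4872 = 3/2 = 2^(-1 )*3^1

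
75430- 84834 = - 9404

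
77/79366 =11/11338 = 0.00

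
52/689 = 4/53 = 0.08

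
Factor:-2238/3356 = -2^(- 1 )*3^1*373^1*839^( - 1) = - 1119/1678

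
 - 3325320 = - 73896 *45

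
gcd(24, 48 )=24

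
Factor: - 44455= - 5^1*17^1*523^1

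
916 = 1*916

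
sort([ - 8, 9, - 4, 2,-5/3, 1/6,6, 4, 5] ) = [ - 8, -4,-5/3, 1/6, 2, 4, 5,6,9 ]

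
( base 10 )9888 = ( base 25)fkd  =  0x26A0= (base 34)8IS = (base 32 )9L0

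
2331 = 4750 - 2419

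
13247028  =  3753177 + 9493851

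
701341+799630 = 1500971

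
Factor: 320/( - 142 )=  -  160/71 = - 2^5*5^1 *71^( - 1 ) 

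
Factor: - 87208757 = -547^1*159431^1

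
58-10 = 48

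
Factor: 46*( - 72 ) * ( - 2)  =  2^5*3^2*23^1 = 6624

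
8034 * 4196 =33710664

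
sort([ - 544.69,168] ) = [ - 544.69, 168 ] 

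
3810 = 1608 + 2202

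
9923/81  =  9923/81 = 122.51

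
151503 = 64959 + 86544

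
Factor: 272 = 2^4*17^1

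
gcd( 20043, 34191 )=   1179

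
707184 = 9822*72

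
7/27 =7/27= 0.26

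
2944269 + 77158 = 3021427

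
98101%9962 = 8443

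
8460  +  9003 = 17463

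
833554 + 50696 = 884250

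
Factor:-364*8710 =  - 3170440= - 2^3*5^1*7^1*13^2*67^1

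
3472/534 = 1736/267= 6.50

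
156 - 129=27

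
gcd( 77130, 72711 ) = 9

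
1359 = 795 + 564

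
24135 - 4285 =19850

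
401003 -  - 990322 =1391325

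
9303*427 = 3972381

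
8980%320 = 20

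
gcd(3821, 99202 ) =1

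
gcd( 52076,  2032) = 4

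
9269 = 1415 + 7854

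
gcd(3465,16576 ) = 7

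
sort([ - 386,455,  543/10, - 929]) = [-929, -386 , 543/10,455] 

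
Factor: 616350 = 2^1*3^1*5^2*7^1*587^1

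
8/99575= 8/99575= 0.00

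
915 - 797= 118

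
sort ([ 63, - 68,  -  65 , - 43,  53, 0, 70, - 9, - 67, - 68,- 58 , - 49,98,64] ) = [-68, - 68, - 67,- 65,-58, -49, - 43,-9, 0, 53 , 63,64,70, 98]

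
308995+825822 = 1134817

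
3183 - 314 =2869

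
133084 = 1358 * 98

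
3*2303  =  6909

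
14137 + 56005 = 70142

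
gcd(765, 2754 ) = 153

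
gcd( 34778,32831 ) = 1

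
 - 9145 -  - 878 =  - 8267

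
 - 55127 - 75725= -130852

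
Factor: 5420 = 2^2*5^1*271^1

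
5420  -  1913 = 3507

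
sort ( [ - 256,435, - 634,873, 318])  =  [ - 634, - 256,318,435, 873]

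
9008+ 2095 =11103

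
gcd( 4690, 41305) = 5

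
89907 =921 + 88986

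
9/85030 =9/85030= 0.00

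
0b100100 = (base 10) 36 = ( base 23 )1d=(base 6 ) 100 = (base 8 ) 44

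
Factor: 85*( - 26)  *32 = - 70720 = -2^6*5^1*13^1*17^1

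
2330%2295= 35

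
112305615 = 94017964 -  - 18287651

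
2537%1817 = 720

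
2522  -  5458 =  - 2936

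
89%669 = 89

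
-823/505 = -2 +187/505=-  1.63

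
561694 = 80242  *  7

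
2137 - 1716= 421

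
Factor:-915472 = -2^4 * 29^1*1973^1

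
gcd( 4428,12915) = 369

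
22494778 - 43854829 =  - 21360051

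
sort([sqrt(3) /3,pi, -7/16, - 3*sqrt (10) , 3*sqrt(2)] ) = [ - 3 * sqrt(10),-7/16,sqrt( 3) /3,pi,3 * sqrt(2)]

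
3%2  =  1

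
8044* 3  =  24132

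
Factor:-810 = - 2^1*3^4*5^1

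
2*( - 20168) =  - 40336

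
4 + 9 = 13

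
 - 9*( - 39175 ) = 352575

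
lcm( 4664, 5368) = 284504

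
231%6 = 3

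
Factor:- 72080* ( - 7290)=525463200= 2^5*3^6*5^2 * 17^1*53^1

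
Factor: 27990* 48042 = 1344695580 = 2^2*3^4*5^1 * 17^1*157^1*311^1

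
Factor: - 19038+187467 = 3^1*23^1*2441^1 = 168429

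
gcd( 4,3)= 1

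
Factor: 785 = 5^1 * 157^1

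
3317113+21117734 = 24434847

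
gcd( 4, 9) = 1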